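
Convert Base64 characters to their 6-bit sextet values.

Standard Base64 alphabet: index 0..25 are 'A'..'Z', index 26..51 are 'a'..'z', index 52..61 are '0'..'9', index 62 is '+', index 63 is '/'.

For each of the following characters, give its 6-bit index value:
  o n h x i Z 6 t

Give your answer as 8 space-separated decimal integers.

Answer: 40 39 33 49 34 25 58 45

Derivation:
'o': a..z range, 26 + ord('o') − ord('a') = 40
'n': a..z range, 26 + ord('n') − ord('a') = 39
'h': a..z range, 26 + ord('h') − ord('a') = 33
'x': a..z range, 26 + ord('x') − ord('a') = 49
'i': a..z range, 26 + ord('i') − ord('a') = 34
'Z': A..Z range, ord('Z') − ord('A') = 25
'6': 0..9 range, 52 + ord('6') − ord('0') = 58
't': a..z range, 26 + ord('t') − ord('a') = 45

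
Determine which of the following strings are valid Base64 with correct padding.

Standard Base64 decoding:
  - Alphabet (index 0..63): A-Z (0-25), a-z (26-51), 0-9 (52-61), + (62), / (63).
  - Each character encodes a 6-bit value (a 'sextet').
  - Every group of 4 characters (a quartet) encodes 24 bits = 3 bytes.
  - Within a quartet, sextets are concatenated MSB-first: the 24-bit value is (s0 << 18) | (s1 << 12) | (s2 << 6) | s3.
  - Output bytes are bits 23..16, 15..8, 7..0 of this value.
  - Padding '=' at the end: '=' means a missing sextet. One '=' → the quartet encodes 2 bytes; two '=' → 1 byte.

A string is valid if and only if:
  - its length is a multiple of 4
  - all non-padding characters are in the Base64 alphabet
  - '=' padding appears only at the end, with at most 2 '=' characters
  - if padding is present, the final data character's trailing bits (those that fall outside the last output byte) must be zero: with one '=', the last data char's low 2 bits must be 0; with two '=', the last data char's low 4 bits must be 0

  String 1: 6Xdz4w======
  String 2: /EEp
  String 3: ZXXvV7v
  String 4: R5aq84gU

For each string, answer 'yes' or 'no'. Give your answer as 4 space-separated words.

Answer: no yes no yes

Derivation:
String 1: '6Xdz4w======' → invalid (6 pad chars (max 2))
String 2: '/EEp' → valid
String 3: 'ZXXvV7v' → invalid (len=7 not mult of 4)
String 4: 'R5aq84gU' → valid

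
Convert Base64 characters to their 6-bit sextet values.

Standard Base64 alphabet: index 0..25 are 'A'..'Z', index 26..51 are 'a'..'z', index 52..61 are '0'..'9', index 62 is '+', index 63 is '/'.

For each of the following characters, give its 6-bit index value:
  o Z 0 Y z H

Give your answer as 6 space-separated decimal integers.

'o': a..z range, 26 + ord('o') − ord('a') = 40
'Z': A..Z range, ord('Z') − ord('A') = 25
'0': 0..9 range, 52 + ord('0') − ord('0') = 52
'Y': A..Z range, ord('Y') − ord('A') = 24
'z': a..z range, 26 + ord('z') − ord('a') = 51
'H': A..Z range, ord('H') − ord('A') = 7

Answer: 40 25 52 24 51 7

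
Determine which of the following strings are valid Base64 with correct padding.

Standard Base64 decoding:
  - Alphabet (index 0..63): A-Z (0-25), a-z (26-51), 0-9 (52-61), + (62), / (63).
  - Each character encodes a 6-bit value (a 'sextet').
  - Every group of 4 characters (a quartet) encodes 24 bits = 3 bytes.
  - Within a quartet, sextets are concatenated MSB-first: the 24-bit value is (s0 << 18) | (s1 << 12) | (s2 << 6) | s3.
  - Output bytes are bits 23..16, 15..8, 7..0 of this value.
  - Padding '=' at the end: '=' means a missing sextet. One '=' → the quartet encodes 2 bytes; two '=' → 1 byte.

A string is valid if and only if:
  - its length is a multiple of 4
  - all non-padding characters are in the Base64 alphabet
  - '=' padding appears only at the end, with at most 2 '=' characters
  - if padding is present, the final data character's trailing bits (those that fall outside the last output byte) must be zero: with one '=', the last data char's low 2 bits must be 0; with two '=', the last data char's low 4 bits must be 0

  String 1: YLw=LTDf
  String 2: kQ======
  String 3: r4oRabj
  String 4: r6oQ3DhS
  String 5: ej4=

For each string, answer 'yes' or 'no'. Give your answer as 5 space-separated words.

Answer: no no no yes yes

Derivation:
String 1: 'YLw=LTDf' → invalid (bad char(s): ['=']; '=' in middle)
String 2: 'kQ======' → invalid (6 pad chars (max 2))
String 3: 'r4oRabj' → invalid (len=7 not mult of 4)
String 4: 'r6oQ3DhS' → valid
String 5: 'ej4=' → valid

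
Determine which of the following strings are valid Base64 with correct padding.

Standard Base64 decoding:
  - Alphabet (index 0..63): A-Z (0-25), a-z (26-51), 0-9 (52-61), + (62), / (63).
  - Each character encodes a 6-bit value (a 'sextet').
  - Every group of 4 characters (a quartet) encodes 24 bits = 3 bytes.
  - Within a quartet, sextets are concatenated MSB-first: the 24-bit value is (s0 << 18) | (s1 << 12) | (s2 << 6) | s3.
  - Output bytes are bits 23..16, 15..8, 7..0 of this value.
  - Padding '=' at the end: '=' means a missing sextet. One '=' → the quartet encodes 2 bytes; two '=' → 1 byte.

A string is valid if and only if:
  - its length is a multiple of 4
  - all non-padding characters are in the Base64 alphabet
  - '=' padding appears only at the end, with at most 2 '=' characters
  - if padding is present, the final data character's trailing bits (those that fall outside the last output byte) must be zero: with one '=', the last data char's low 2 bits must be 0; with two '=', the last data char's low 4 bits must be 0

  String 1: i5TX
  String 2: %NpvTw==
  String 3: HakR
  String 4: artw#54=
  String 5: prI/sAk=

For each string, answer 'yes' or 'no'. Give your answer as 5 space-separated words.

Answer: yes no yes no yes

Derivation:
String 1: 'i5TX' → valid
String 2: '%NpvTw==' → invalid (bad char(s): ['%'])
String 3: 'HakR' → valid
String 4: 'artw#54=' → invalid (bad char(s): ['#'])
String 5: 'prI/sAk=' → valid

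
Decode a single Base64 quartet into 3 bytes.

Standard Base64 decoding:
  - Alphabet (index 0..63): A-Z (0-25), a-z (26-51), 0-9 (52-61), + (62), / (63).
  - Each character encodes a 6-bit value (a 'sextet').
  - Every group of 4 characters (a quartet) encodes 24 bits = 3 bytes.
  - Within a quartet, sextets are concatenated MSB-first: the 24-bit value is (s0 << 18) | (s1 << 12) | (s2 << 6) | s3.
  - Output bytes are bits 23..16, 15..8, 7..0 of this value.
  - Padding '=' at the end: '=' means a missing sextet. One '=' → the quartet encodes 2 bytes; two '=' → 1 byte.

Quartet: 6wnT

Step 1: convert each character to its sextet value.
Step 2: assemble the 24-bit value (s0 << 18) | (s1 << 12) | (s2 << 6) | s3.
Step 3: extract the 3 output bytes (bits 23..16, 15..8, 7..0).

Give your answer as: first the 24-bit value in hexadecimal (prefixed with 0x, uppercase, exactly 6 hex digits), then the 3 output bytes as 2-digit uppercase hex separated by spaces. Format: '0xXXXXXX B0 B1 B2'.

Answer: 0xEB09D3 EB 09 D3

Derivation:
Sextets: 6=58, w=48, n=39, T=19
24-bit: (58<<18) | (48<<12) | (39<<6) | 19
      = 0xE80000 | 0x030000 | 0x0009C0 | 0x000013
      = 0xEB09D3
Bytes: (v>>16)&0xFF=EB, (v>>8)&0xFF=09, v&0xFF=D3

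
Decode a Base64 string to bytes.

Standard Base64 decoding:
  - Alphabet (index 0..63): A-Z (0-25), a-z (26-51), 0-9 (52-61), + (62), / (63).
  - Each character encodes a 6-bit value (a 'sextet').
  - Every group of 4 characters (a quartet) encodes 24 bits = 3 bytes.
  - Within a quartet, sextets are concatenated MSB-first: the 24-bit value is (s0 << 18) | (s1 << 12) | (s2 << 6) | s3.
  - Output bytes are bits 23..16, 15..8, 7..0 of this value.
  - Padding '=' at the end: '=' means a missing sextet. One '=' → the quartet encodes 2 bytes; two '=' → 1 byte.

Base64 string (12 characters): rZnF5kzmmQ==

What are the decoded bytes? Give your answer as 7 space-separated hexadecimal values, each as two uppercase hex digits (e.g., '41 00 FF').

Answer: AD 99 C5 E6 4C E6 99

Derivation:
After char 0 ('r'=43): chars_in_quartet=1 acc=0x2B bytes_emitted=0
After char 1 ('Z'=25): chars_in_quartet=2 acc=0xAD9 bytes_emitted=0
After char 2 ('n'=39): chars_in_quartet=3 acc=0x2B667 bytes_emitted=0
After char 3 ('F'=5): chars_in_quartet=4 acc=0xAD99C5 -> emit AD 99 C5, reset; bytes_emitted=3
After char 4 ('5'=57): chars_in_quartet=1 acc=0x39 bytes_emitted=3
After char 5 ('k'=36): chars_in_quartet=2 acc=0xE64 bytes_emitted=3
After char 6 ('z'=51): chars_in_quartet=3 acc=0x39933 bytes_emitted=3
After char 7 ('m'=38): chars_in_quartet=4 acc=0xE64CE6 -> emit E6 4C E6, reset; bytes_emitted=6
After char 8 ('m'=38): chars_in_quartet=1 acc=0x26 bytes_emitted=6
After char 9 ('Q'=16): chars_in_quartet=2 acc=0x990 bytes_emitted=6
Padding '==': partial quartet acc=0x990 -> emit 99; bytes_emitted=7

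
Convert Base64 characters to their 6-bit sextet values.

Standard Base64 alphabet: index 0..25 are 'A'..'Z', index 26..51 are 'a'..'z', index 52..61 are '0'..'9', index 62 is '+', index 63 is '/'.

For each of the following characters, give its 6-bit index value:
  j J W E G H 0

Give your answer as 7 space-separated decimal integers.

Answer: 35 9 22 4 6 7 52

Derivation:
'j': a..z range, 26 + ord('j') − ord('a') = 35
'J': A..Z range, ord('J') − ord('A') = 9
'W': A..Z range, ord('W') − ord('A') = 22
'E': A..Z range, ord('E') − ord('A') = 4
'G': A..Z range, ord('G') − ord('A') = 6
'H': A..Z range, ord('H') − ord('A') = 7
'0': 0..9 range, 52 + ord('0') − ord('0') = 52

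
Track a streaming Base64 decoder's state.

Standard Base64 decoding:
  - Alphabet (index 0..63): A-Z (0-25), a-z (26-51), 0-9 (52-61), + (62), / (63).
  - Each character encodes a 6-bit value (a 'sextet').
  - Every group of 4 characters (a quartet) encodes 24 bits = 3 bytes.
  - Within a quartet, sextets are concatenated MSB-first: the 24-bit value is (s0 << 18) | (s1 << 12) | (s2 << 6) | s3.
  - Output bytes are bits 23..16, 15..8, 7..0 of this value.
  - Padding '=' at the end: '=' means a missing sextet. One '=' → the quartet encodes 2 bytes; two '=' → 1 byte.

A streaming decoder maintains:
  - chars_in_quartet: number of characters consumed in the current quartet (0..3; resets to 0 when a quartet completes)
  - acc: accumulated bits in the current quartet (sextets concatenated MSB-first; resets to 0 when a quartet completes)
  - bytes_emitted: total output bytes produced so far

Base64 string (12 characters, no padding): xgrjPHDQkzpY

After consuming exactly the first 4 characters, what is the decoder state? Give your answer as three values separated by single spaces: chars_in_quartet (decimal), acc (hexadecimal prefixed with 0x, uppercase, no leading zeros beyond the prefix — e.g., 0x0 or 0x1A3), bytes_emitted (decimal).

Answer: 0 0x0 3

Derivation:
After char 0 ('x'=49): chars_in_quartet=1 acc=0x31 bytes_emitted=0
After char 1 ('g'=32): chars_in_quartet=2 acc=0xC60 bytes_emitted=0
After char 2 ('r'=43): chars_in_quartet=3 acc=0x3182B bytes_emitted=0
After char 3 ('j'=35): chars_in_quartet=4 acc=0xC60AE3 -> emit C6 0A E3, reset; bytes_emitted=3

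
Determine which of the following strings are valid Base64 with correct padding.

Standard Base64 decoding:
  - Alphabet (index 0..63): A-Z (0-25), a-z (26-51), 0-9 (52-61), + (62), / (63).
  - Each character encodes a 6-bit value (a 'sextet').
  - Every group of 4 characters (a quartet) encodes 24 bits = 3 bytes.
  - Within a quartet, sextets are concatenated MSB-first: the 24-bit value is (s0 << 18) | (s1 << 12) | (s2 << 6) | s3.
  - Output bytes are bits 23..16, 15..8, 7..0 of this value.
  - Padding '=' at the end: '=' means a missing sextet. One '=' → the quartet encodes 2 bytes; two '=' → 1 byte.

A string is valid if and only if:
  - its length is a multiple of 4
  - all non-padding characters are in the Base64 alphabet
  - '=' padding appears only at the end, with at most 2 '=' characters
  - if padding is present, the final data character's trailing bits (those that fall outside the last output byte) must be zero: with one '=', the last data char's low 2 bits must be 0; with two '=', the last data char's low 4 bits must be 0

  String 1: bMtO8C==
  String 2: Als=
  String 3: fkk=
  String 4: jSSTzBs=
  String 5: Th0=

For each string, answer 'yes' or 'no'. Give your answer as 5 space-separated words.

String 1: 'bMtO8C==' → invalid (bad trailing bits)
String 2: 'Als=' → valid
String 3: 'fkk=' → valid
String 4: 'jSSTzBs=' → valid
String 5: 'Th0=' → valid

Answer: no yes yes yes yes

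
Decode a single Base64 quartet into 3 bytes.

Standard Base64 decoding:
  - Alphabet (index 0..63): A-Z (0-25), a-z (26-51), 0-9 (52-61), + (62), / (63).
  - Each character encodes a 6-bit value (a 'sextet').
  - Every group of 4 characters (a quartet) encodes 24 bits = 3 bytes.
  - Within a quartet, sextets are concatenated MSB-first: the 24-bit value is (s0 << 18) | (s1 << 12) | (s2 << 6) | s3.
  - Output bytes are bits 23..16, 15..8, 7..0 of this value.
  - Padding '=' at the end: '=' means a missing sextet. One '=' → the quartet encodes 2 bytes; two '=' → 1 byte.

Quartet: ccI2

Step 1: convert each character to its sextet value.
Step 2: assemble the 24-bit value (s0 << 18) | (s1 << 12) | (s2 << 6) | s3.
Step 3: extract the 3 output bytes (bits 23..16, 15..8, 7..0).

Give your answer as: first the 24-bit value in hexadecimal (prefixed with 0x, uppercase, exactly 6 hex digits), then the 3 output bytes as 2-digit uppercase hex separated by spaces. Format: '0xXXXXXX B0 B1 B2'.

Sextets: c=28, c=28, I=8, 2=54
24-bit: (28<<18) | (28<<12) | (8<<6) | 54
      = 0x700000 | 0x01C000 | 0x000200 | 0x000036
      = 0x71C236
Bytes: (v>>16)&0xFF=71, (v>>8)&0xFF=C2, v&0xFF=36

Answer: 0x71C236 71 C2 36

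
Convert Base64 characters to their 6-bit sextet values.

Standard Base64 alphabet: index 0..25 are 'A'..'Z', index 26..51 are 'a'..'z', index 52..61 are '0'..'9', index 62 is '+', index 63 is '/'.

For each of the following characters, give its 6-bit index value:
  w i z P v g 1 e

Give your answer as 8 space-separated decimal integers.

Answer: 48 34 51 15 47 32 53 30

Derivation:
'w': a..z range, 26 + ord('w') − ord('a') = 48
'i': a..z range, 26 + ord('i') − ord('a') = 34
'z': a..z range, 26 + ord('z') − ord('a') = 51
'P': A..Z range, ord('P') − ord('A') = 15
'v': a..z range, 26 + ord('v') − ord('a') = 47
'g': a..z range, 26 + ord('g') − ord('a') = 32
'1': 0..9 range, 52 + ord('1') − ord('0') = 53
'e': a..z range, 26 + ord('e') − ord('a') = 30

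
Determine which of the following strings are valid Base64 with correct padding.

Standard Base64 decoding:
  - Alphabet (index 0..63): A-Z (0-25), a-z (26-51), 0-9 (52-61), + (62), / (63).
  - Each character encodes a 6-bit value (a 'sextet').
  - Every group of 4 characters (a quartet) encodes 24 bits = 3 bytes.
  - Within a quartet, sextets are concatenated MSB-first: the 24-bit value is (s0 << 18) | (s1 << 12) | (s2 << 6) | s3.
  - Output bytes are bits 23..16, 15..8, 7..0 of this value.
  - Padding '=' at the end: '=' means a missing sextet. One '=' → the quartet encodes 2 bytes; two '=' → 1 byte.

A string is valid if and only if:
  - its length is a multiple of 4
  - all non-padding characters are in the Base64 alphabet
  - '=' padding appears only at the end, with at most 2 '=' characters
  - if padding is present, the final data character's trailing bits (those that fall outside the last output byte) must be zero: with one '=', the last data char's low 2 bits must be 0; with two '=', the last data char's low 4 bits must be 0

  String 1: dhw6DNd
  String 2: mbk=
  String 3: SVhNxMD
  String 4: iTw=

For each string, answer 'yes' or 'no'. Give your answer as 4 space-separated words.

Answer: no yes no yes

Derivation:
String 1: 'dhw6DNd' → invalid (len=7 not mult of 4)
String 2: 'mbk=' → valid
String 3: 'SVhNxMD' → invalid (len=7 not mult of 4)
String 4: 'iTw=' → valid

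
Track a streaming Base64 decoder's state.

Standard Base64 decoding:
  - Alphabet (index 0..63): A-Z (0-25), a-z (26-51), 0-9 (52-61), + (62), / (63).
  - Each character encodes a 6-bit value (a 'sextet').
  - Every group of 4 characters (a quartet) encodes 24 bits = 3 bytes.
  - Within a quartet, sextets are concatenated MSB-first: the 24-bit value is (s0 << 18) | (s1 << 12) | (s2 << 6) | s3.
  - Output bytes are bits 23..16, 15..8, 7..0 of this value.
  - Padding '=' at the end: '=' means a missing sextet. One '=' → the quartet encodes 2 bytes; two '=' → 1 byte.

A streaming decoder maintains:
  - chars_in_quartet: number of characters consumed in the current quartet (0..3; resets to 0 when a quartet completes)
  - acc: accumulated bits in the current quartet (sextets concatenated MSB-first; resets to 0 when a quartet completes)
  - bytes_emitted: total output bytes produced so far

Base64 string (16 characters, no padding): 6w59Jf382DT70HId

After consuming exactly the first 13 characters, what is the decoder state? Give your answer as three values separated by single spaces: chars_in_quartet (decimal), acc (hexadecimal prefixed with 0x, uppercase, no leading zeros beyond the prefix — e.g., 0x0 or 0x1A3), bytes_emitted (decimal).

Answer: 1 0x34 9

Derivation:
After char 0 ('6'=58): chars_in_quartet=1 acc=0x3A bytes_emitted=0
After char 1 ('w'=48): chars_in_quartet=2 acc=0xEB0 bytes_emitted=0
After char 2 ('5'=57): chars_in_quartet=3 acc=0x3AC39 bytes_emitted=0
After char 3 ('9'=61): chars_in_quartet=4 acc=0xEB0E7D -> emit EB 0E 7D, reset; bytes_emitted=3
After char 4 ('J'=9): chars_in_quartet=1 acc=0x9 bytes_emitted=3
After char 5 ('f'=31): chars_in_quartet=2 acc=0x25F bytes_emitted=3
After char 6 ('3'=55): chars_in_quartet=3 acc=0x97F7 bytes_emitted=3
After char 7 ('8'=60): chars_in_quartet=4 acc=0x25FDFC -> emit 25 FD FC, reset; bytes_emitted=6
After char 8 ('2'=54): chars_in_quartet=1 acc=0x36 bytes_emitted=6
After char 9 ('D'=3): chars_in_quartet=2 acc=0xD83 bytes_emitted=6
After char 10 ('T'=19): chars_in_quartet=3 acc=0x360D3 bytes_emitted=6
After char 11 ('7'=59): chars_in_quartet=4 acc=0xD834FB -> emit D8 34 FB, reset; bytes_emitted=9
After char 12 ('0'=52): chars_in_quartet=1 acc=0x34 bytes_emitted=9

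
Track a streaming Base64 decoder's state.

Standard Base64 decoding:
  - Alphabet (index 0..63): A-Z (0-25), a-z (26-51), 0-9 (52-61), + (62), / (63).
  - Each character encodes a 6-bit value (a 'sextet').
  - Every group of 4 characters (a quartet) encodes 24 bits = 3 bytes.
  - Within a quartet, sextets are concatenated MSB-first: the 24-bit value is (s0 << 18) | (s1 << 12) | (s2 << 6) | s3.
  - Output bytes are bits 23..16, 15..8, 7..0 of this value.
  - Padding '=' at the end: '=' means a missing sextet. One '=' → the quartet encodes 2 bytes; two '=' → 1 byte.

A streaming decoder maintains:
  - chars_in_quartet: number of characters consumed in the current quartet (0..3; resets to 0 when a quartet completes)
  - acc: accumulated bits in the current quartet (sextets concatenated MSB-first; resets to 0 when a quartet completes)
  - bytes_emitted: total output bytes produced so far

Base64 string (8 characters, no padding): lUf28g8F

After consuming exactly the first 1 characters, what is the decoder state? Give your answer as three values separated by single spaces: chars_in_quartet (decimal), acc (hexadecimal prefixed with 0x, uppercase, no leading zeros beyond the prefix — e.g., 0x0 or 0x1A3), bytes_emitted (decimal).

Answer: 1 0x25 0

Derivation:
After char 0 ('l'=37): chars_in_quartet=1 acc=0x25 bytes_emitted=0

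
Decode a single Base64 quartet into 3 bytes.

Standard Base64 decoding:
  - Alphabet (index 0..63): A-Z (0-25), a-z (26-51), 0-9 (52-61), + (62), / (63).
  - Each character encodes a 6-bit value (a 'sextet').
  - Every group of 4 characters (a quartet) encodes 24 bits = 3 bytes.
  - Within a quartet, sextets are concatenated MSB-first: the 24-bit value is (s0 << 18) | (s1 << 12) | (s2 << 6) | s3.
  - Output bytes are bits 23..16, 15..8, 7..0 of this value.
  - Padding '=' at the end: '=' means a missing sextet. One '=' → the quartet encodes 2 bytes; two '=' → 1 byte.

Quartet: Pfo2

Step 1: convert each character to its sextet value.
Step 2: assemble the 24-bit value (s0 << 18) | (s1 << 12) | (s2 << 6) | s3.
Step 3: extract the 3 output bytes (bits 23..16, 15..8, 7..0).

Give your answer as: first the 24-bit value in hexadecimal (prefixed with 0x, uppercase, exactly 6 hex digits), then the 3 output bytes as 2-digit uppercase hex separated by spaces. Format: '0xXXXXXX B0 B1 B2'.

Sextets: P=15, f=31, o=40, 2=54
24-bit: (15<<18) | (31<<12) | (40<<6) | 54
      = 0x3C0000 | 0x01F000 | 0x000A00 | 0x000036
      = 0x3DFA36
Bytes: (v>>16)&0xFF=3D, (v>>8)&0xFF=FA, v&0xFF=36

Answer: 0x3DFA36 3D FA 36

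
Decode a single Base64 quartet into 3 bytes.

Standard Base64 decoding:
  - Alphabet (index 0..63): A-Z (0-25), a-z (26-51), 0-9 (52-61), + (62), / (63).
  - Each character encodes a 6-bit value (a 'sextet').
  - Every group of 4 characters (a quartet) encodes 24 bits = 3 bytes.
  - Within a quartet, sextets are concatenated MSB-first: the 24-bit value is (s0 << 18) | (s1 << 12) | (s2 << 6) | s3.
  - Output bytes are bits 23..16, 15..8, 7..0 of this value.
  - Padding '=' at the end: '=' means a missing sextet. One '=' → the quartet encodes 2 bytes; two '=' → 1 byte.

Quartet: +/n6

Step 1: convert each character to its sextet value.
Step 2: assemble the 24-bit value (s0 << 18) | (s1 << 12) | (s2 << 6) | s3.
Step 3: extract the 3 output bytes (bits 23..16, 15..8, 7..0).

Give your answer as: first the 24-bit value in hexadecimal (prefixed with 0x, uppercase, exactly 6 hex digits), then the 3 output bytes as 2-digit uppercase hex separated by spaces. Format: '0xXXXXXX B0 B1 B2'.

Sextets: +=62, /=63, n=39, 6=58
24-bit: (62<<18) | (63<<12) | (39<<6) | 58
      = 0xF80000 | 0x03F000 | 0x0009C0 | 0x00003A
      = 0xFBF9FA
Bytes: (v>>16)&0xFF=FB, (v>>8)&0xFF=F9, v&0xFF=FA

Answer: 0xFBF9FA FB F9 FA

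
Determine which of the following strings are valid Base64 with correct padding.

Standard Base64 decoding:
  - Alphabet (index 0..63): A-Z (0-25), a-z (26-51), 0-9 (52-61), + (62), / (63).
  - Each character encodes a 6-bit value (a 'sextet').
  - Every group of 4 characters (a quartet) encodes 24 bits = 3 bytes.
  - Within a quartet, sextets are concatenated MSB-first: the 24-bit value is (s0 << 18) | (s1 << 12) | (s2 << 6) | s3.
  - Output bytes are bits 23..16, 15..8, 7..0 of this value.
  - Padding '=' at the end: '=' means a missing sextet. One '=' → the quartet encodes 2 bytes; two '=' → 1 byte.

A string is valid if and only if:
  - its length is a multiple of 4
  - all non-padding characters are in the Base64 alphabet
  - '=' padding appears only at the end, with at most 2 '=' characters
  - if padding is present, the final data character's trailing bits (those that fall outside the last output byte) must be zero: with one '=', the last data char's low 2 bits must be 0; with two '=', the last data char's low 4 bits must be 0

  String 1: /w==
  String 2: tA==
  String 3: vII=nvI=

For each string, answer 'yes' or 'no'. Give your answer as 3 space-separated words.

Answer: yes yes no

Derivation:
String 1: '/w==' → valid
String 2: 'tA==' → valid
String 3: 'vII=nvI=' → invalid (bad char(s): ['=']; '=' in middle)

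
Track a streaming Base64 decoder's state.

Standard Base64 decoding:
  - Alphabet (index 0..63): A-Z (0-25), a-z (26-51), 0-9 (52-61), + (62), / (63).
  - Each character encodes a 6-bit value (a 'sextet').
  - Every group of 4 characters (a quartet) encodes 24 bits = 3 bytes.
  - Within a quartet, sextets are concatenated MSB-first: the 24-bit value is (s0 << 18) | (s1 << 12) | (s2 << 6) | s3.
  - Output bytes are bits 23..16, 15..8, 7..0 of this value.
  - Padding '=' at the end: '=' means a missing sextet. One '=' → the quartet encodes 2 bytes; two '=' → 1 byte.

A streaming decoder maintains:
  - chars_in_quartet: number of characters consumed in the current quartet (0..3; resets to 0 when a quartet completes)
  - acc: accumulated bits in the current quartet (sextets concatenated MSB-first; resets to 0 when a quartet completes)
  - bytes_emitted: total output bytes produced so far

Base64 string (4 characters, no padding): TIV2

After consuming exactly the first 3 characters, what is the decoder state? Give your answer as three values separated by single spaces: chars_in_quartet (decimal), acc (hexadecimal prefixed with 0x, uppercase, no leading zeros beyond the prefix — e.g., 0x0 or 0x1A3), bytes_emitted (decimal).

Answer: 3 0x13215 0

Derivation:
After char 0 ('T'=19): chars_in_quartet=1 acc=0x13 bytes_emitted=0
After char 1 ('I'=8): chars_in_quartet=2 acc=0x4C8 bytes_emitted=0
After char 2 ('V'=21): chars_in_quartet=3 acc=0x13215 bytes_emitted=0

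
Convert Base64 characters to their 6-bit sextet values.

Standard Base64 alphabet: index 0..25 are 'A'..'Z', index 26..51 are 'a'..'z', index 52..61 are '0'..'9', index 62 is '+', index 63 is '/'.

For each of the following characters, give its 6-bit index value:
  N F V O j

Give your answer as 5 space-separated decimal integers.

Answer: 13 5 21 14 35

Derivation:
'N': A..Z range, ord('N') − ord('A') = 13
'F': A..Z range, ord('F') − ord('A') = 5
'V': A..Z range, ord('V') − ord('A') = 21
'O': A..Z range, ord('O') − ord('A') = 14
'j': a..z range, 26 + ord('j') − ord('a') = 35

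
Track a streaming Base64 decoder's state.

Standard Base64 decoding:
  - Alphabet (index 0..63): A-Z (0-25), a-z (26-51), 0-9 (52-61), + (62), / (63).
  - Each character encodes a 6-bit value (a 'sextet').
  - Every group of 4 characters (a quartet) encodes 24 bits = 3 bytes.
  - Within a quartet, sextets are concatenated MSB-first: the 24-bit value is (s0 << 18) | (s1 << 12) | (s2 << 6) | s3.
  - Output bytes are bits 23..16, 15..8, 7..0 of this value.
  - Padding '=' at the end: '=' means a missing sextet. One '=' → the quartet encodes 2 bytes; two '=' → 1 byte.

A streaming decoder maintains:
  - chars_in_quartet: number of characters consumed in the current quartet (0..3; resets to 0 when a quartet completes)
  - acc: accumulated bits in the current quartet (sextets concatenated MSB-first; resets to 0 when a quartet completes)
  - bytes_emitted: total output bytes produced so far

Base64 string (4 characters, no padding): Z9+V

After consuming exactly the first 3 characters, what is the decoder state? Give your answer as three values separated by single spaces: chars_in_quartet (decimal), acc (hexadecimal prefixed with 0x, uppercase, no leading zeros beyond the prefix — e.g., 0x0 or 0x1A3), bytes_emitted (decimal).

After char 0 ('Z'=25): chars_in_quartet=1 acc=0x19 bytes_emitted=0
After char 1 ('9'=61): chars_in_quartet=2 acc=0x67D bytes_emitted=0
After char 2 ('+'=62): chars_in_quartet=3 acc=0x19F7E bytes_emitted=0

Answer: 3 0x19F7E 0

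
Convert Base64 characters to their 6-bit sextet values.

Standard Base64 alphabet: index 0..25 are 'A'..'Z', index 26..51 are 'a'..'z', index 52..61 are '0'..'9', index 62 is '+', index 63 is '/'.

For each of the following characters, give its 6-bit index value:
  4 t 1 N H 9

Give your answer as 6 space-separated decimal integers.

'4': 0..9 range, 52 + ord('4') − ord('0') = 56
't': a..z range, 26 + ord('t') − ord('a') = 45
'1': 0..9 range, 52 + ord('1') − ord('0') = 53
'N': A..Z range, ord('N') − ord('A') = 13
'H': A..Z range, ord('H') − ord('A') = 7
'9': 0..9 range, 52 + ord('9') − ord('0') = 61

Answer: 56 45 53 13 7 61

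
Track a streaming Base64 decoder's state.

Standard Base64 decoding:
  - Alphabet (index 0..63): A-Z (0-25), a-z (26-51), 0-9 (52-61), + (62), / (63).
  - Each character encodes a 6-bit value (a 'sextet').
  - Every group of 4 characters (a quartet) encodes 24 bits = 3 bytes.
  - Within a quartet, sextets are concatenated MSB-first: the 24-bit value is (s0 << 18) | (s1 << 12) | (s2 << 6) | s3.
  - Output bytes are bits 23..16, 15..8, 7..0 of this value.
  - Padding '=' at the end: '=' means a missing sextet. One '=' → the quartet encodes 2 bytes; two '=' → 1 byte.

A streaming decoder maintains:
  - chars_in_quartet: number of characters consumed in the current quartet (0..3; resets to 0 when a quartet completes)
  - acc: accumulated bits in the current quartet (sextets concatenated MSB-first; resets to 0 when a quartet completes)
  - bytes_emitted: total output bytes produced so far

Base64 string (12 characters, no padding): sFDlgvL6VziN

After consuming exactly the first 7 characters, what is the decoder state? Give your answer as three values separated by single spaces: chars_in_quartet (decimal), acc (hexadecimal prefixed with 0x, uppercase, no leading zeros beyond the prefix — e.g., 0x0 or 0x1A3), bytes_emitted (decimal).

After char 0 ('s'=44): chars_in_quartet=1 acc=0x2C bytes_emitted=0
After char 1 ('F'=5): chars_in_quartet=2 acc=0xB05 bytes_emitted=0
After char 2 ('D'=3): chars_in_quartet=3 acc=0x2C143 bytes_emitted=0
After char 3 ('l'=37): chars_in_quartet=4 acc=0xB050E5 -> emit B0 50 E5, reset; bytes_emitted=3
After char 4 ('g'=32): chars_in_quartet=1 acc=0x20 bytes_emitted=3
After char 5 ('v'=47): chars_in_quartet=2 acc=0x82F bytes_emitted=3
After char 6 ('L'=11): chars_in_quartet=3 acc=0x20BCB bytes_emitted=3

Answer: 3 0x20BCB 3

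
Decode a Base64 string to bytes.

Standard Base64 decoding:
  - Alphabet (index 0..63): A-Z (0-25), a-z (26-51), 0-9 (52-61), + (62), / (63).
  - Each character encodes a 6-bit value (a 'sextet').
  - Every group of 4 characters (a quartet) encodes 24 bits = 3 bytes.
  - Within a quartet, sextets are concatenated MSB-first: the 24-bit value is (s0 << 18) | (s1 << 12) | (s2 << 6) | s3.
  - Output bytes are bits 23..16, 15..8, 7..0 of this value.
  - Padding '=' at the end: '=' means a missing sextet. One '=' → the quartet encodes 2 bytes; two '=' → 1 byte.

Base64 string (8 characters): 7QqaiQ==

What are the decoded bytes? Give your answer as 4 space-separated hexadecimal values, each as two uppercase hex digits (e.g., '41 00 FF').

After char 0 ('7'=59): chars_in_quartet=1 acc=0x3B bytes_emitted=0
After char 1 ('Q'=16): chars_in_quartet=2 acc=0xED0 bytes_emitted=0
After char 2 ('q'=42): chars_in_quartet=3 acc=0x3B42A bytes_emitted=0
After char 3 ('a'=26): chars_in_quartet=4 acc=0xED0A9A -> emit ED 0A 9A, reset; bytes_emitted=3
After char 4 ('i'=34): chars_in_quartet=1 acc=0x22 bytes_emitted=3
After char 5 ('Q'=16): chars_in_quartet=2 acc=0x890 bytes_emitted=3
Padding '==': partial quartet acc=0x890 -> emit 89; bytes_emitted=4

Answer: ED 0A 9A 89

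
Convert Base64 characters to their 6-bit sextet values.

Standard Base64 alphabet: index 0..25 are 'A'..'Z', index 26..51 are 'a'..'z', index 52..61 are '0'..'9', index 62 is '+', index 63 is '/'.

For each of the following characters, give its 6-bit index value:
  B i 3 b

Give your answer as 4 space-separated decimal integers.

'B': A..Z range, ord('B') − ord('A') = 1
'i': a..z range, 26 + ord('i') − ord('a') = 34
'3': 0..9 range, 52 + ord('3') − ord('0') = 55
'b': a..z range, 26 + ord('b') − ord('a') = 27

Answer: 1 34 55 27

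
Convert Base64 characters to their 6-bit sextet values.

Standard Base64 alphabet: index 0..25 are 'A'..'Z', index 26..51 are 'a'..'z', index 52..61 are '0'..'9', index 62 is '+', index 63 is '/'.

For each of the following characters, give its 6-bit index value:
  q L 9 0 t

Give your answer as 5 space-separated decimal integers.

Answer: 42 11 61 52 45

Derivation:
'q': a..z range, 26 + ord('q') − ord('a') = 42
'L': A..Z range, ord('L') − ord('A') = 11
'9': 0..9 range, 52 + ord('9') − ord('0') = 61
'0': 0..9 range, 52 + ord('0') − ord('0') = 52
't': a..z range, 26 + ord('t') − ord('a') = 45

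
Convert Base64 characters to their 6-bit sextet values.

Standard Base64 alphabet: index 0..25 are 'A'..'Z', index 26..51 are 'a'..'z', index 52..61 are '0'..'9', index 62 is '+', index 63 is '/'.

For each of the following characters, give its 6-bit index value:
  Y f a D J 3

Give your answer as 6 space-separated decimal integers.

'Y': A..Z range, ord('Y') − ord('A') = 24
'f': a..z range, 26 + ord('f') − ord('a') = 31
'a': a..z range, 26 + ord('a') − ord('a') = 26
'D': A..Z range, ord('D') − ord('A') = 3
'J': A..Z range, ord('J') − ord('A') = 9
'3': 0..9 range, 52 + ord('3') − ord('0') = 55

Answer: 24 31 26 3 9 55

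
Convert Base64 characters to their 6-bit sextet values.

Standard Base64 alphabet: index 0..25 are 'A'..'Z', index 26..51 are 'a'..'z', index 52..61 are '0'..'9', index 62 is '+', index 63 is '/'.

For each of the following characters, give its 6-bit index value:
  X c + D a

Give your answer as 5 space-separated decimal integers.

Answer: 23 28 62 3 26

Derivation:
'X': A..Z range, ord('X') − ord('A') = 23
'c': a..z range, 26 + ord('c') − ord('a') = 28
'+': index 62
'D': A..Z range, ord('D') − ord('A') = 3
'a': a..z range, 26 + ord('a') − ord('a') = 26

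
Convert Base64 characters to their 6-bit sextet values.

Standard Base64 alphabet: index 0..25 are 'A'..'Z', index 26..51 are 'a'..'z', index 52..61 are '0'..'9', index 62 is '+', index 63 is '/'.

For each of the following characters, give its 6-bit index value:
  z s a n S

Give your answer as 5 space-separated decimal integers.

Answer: 51 44 26 39 18

Derivation:
'z': a..z range, 26 + ord('z') − ord('a') = 51
's': a..z range, 26 + ord('s') − ord('a') = 44
'a': a..z range, 26 + ord('a') − ord('a') = 26
'n': a..z range, 26 + ord('n') − ord('a') = 39
'S': A..Z range, ord('S') − ord('A') = 18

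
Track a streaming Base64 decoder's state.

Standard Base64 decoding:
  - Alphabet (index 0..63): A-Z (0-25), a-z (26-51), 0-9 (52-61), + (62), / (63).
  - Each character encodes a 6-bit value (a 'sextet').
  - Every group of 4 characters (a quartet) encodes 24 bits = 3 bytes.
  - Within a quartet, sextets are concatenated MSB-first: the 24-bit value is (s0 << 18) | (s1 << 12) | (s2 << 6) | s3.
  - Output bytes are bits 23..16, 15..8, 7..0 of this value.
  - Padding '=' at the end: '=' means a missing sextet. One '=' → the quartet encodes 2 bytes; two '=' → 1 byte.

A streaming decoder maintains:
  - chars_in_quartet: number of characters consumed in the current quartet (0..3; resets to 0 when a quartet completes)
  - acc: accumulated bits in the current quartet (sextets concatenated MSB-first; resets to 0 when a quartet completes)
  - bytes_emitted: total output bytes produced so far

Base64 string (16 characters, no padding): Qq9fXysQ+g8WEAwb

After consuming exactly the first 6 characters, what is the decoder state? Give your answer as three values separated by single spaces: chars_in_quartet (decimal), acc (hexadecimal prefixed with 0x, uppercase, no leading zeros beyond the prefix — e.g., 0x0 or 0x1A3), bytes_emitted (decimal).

After char 0 ('Q'=16): chars_in_quartet=1 acc=0x10 bytes_emitted=0
After char 1 ('q'=42): chars_in_quartet=2 acc=0x42A bytes_emitted=0
After char 2 ('9'=61): chars_in_quartet=3 acc=0x10ABD bytes_emitted=0
After char 3 ('f'=31): chars_in_quartet=4 acc=0x42AF5F -> emit 42 AF 5F, reset; bytes_emitted=3
After char 4 ('X'=23): chars_in_quartet=1 acc=0x17 bytes_emitted=3
After char 5 ('y'=50): chars_in_quartet=2 acc=0x5F2 bytes_emitted=3

Answer: 2 0x5F2 3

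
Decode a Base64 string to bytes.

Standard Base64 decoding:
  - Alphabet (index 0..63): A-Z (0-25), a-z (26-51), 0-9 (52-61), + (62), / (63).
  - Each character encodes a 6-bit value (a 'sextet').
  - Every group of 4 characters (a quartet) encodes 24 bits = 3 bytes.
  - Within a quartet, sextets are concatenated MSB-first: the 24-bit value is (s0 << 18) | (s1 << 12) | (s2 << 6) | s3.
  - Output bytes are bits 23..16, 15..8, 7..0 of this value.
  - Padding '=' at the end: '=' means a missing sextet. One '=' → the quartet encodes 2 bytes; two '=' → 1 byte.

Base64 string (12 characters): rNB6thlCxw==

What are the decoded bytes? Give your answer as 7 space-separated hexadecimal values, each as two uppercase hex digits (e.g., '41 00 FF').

Answer: AC D0 7A B6 19 42 C7

Derivation:
After char 0 ('r'=43): chars_in_quartet=1 acc=0x2B bytes_emitted=0
After char 1 ('N'=13): chars_in_quartet=2 acc=0xACD bytes_emitted=0
After char 2 ('B'=1): chars_in_quartet=3 acc=0x2B341 bytes_emitted=0
After char 3 ('6'=58): chars_in_quartet=4 acc=0xACD07A -> emit AC D0 7A, reset; bytes_emitted=3
After char 4 ('t'=45): chars_in_quartet=1 acc=0x2D bytes_emitted=3
After char 5 ('h'=33): chars_in_quartet=2 acc=0xB61 bytes_emitted=3
After char 6 ('l'=37): chars_in_quartet=3 acc=0x2D865 bytes_emitted=3
After char 7 ('C'=2): chars_in_quartet=4 acc=0xB61942 -> emit B6 19 42, reset; bytes_emitted=6
After char 8 ('x'=49): chars_in_quartet=1 acc=0x31 bytes_emitted=6
After char 9 ('w'=48): chars_in_quartet=2 acc=0xC70 bytes_emitted=6
Padding '==': partial quartet acc=0xC70 -> emit C7; bytes_emitted=7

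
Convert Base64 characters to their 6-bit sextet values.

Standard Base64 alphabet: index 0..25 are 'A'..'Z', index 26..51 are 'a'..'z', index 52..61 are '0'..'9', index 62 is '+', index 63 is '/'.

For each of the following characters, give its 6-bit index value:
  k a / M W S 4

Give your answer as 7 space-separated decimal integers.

'k': a..z range, 26 + ord('k') − ord('a') = 36
'a': a..z range, 26 + ord('a') − ord('a') = 26
'/': index 63
'M': A..Z range, ord('M') − ord('A') = 12
'W': A..Z range, ord('W') − ord('A') = 22
'S': A..Z range, ord('S') − ord('A') = 18
'4': 0..9 range, 52 + ord('4') − ord('0') = 56

Answer: 36 26 63 12 22 18 56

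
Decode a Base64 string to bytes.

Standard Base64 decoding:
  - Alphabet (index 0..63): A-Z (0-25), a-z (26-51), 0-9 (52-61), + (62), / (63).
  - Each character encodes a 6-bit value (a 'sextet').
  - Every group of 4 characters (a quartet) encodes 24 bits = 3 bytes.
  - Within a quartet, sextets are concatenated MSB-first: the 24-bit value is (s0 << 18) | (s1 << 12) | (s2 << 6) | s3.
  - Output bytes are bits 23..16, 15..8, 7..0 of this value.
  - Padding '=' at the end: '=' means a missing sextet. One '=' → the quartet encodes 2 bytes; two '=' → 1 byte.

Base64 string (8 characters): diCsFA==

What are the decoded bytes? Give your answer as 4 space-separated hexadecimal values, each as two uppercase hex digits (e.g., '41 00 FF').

After char 0 ('d'=29): chars_in_quartet=1 acc=0x1D bytes_emitted=0
After char 1 ('i'=34): chars_in_quartet=2 acc=0x762 bytes_emitted=0
After char 2 ('C'=2): chars_in_quartet=3 acc=0x1D882 bytes_emitted=0
After char 3 ('s'=44): chars_in_quartet=4 acc=0x7620AC -> emit 76 20 AC, reset; bytes_emitted=3
After char 4 ('F'=5): chars_in_quartet=1 acc=0x5 bytes_emitted=3
After char 5 ('A'=0): chars_in_quartet=2 acc=0x140 bytes_emitted=3
Padding '==': partial quartet acc=0x140 -> emit 14; bytes_emitted=4

Answer: 76 20 AC 14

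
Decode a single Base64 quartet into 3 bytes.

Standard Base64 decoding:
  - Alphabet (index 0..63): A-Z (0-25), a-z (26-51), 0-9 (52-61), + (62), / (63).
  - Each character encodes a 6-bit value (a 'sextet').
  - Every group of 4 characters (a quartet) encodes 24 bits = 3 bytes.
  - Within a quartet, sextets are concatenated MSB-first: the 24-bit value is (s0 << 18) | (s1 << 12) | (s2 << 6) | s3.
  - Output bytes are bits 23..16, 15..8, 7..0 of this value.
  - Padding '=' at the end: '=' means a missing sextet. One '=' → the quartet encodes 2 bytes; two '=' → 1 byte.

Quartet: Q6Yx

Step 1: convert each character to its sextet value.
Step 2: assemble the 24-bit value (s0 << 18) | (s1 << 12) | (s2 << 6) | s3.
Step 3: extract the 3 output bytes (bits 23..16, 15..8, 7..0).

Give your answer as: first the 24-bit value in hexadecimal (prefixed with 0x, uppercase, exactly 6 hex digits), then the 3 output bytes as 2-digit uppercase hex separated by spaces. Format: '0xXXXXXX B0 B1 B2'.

Answer: 0x43A631 43 A6 31

Derivation:
Sextets: Q=16, 6=58, Y=24, x=49
24-bit: (16<<18) | (58<<12) | (24<<6) | 49
      = 0x400000 | 0x03A000 | 0x000600 | 0x000031
      = 0x43A631
Bytes: (v>>16)&0xFF=43, (v>>8)&0xFF=A6, v&0xFF=31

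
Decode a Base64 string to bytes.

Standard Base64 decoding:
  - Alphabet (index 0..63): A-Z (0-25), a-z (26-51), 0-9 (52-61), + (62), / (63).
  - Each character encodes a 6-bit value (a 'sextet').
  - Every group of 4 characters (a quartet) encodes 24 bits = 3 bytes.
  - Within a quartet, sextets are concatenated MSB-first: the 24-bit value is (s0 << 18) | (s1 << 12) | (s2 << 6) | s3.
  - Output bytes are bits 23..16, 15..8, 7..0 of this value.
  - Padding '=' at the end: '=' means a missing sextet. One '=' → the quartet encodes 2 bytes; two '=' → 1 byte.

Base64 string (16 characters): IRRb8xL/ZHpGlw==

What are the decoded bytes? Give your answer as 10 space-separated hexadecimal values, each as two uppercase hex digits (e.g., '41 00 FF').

After char 0 ('I'=8): chars_in_quartet=1 acc=0x8 bytes_emitted=0
After char 1 ('R'=17): chars_in_quartet=2 acc=0x211 bytes_emitted=0
After char 2 ('R'=17): chars_in_quartet=3 acc=0x8451 bytes_emitted=0
After char 3 ('b'=27): chars_in_quartet=4 acc=0x21145B -> emit 21 14 5B, reset; bytes_emitted=3
After char 4 ('8'=60): chars_in_quartet=1 acc=0x3C bytes_emitted=3
After char 5 ('x'=49): chars_in_quartet=2 acc=0xF31 bytes_emitted=3
After char 6 ('L'=11): chars_in_quartet=3 acc=0x3CC4B bytes_emitted=3
After char 7 ('/'=63): chars_in_quartet=4 acc=0xF312FF -> emit F3 12 FF, reset; bytes_emitted=6
After char 8 ('Z'=25): chars_in_quartet=1 acc=0x19 bytes_emitted=6
After char 9 ('H'=7): chars_in_quartet=2 acc=0x647 bytes_emitted=6
After char 10 ('p'=41): chars_in_quartet=3 acc=0x191E9 bytes_emitted=6
After char 11 ('G'=6): chars_in_quartet=4 acc=0x647A46 -> emit 64 7A 46, reset; bytes_emitted=9
After char 12 ('l'=37): chars_in_quartet=1 acc=0x25 bytes_emitted=9
After char 13 ('w'=48): chars_in_quartet=2 acc=0x970 bytes_emitted=9
Padding '==': partial quartet acc=0x970 -> emit 97; bytes_emitted=10

Answer: 21 14 5B F3 12 FF 64 7A 46 97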